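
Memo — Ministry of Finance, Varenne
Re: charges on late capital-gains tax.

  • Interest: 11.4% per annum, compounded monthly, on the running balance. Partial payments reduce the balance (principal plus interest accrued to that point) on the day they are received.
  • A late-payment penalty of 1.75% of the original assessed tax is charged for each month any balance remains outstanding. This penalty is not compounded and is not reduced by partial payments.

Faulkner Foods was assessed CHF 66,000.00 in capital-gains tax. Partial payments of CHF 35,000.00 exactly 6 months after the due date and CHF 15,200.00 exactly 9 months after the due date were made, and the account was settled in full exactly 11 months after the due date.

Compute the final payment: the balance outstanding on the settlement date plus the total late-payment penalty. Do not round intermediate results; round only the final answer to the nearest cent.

CHF 33,754.56

Monthly rate = 11.4% ÷ 12 = 0.95%
Balance at month 6: CHF 66,000.0000 × (1 + 0.0095)^6 = CHF 69,852.4873…
After CHF 35,000.00 payment: CHF 69,852.4873… − CHF 35,000.00 = CHF 34,852.4873…
Balance at month 9: CHF 34,852.4873… × (1 + 0.0095)^3 = CHF 35,855.2494…
After CHF 15,200.00 payment: CHF 35,855.2494… − CHF 15,200.00 = CHF 20,655.2494…
Balance at month 11: CHF 20,655.2494… × (1 + 0.0095)^2 = CHF 21,049.5633…
Penalty: 11 × 1.75% × CHF 66,000.00 = CHF 12,705.00
Final settlement = outstanding balance + penalty = CHF 21,049.5633… + CHF 12,705.00 = CHF 33,754.56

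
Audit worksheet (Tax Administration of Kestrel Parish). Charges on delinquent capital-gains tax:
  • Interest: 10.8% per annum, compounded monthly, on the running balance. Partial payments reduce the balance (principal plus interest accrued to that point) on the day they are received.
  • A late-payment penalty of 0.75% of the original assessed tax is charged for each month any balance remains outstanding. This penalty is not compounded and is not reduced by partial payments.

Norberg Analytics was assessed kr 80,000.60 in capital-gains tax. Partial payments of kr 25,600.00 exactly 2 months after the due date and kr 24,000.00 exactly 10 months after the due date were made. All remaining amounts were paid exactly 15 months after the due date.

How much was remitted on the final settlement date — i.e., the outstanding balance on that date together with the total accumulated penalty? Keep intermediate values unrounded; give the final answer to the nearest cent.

kr 46,646.40

Monthly rate = 10.8% ÷ 12 = 0.9%
Balance at month 2: kr 80,000.6000 × (1 + 0.009)^2 = kr 81,447.0908…
After kr 25,600.00 payment: kr 81,447.0908… − kr 25,600.00 = kr 55,847.0908…
Balance at month 10: kr 55,847.0908… × (1 + 0.009)^8 = kr 59,997.0483…
After kr 24,000.00 payment: kr 59,997.0483… − kr 24,000.00 = kr 35,997.0483…
Balance at month 15: kr 35,997.0483… × (1 + 0.009)^5 = kr 37,646.3367…
Penalty: 15 × 0.75% × kr 80,000.60 = kr 9,000.07…
Final settlement = outstanding balance + penalty = kr 37,646.3367… + kr 9,000.07… = kr 46,646.40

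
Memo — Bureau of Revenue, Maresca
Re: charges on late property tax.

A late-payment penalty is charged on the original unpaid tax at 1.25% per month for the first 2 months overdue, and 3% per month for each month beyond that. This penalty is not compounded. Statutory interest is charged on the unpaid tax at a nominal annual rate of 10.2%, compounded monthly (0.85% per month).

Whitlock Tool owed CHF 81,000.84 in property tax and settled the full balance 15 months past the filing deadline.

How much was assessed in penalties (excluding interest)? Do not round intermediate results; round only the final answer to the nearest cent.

Penalty, months 1–2: 2 × 1.25% × CHF 81,000.84 = CHF 2,025.02…
Penalty, months 3–15: 13 × 3% × CHF 81,000.84 = CHF 31,590.33…
Total penalty = CHF 2,025.02… + CHF 31,590.33… = CHF 33,615.35

CHF 33,615.35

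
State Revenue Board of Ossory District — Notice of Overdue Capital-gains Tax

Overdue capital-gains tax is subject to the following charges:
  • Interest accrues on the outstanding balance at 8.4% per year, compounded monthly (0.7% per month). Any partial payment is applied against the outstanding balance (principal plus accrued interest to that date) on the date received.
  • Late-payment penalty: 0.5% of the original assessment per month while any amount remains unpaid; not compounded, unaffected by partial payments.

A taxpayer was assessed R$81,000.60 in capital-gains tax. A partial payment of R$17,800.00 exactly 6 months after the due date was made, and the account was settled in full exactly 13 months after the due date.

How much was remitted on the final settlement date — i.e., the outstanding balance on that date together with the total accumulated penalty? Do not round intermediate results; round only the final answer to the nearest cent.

Balance at month 6: R$81,000.6000 × (1 + 0.007)^6 = R$84,462.7192…
After R$17,800.00 payment: R$84,462.7192… − R$17,800.00 = R$66,662.7192…
Balance at month 13: R$66,662.7192… × (1 + 0.007)^7 = R$69,998.5943…
Penalty: 13 × 0.5% × R$81,000.60 = R$5,265.04…
Final settlement = outstanding balance + penalty = R$69,998.5943… + R$5,265.04… = R$75,263.63

R$75,263.63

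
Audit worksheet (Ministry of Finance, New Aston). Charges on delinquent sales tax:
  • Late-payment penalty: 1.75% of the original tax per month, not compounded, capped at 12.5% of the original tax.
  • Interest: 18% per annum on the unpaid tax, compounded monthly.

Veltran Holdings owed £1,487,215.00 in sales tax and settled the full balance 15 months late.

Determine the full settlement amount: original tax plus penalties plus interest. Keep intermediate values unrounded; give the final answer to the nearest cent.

Penalty (uncapped): 15 × 1.75% × £1,487,215.00 = £390,393.94…; cap = 12.5% × £1,487,215.00 = £185,901.88… → penalty = £185,901.88…
Interest (18%/yr ÷ 12 = 1.5%/month): £1,487,215.00 × ((1 + 0.015)^15 − 1) = £372,148.8830…
Total = £1,487,215.00 + £185,901.8750 + £372,148.8830… = £2,045,265.76

£2,045,265.76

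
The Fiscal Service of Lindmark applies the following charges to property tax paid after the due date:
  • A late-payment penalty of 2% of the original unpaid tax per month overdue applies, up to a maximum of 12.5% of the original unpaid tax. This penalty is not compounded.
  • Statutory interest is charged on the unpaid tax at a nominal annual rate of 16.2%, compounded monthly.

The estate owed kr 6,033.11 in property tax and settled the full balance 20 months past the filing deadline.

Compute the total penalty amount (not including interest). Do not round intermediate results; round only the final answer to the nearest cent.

Penalty (uncapped): 20 × 2% × kr 6,033.11 = kr 2,413.24…; cap = 12.5% × kr 6,033.11 = kr 754.14… → penalty = kr 754.14…

kr 754.14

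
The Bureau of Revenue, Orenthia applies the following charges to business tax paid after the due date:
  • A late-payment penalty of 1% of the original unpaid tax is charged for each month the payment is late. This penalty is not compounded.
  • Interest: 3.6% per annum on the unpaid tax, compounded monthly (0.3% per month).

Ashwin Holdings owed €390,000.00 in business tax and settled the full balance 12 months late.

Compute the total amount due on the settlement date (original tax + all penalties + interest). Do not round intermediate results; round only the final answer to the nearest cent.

€451,073.99

Late-payment penalty = 1% × €390,000.00 × 12 mo = €46,800.00
Interest: €390,000.00 × ((1 + 0.003)^12 − 1) = €390,000.00 × 0.0366000… = €14,273.9923…
Total = €390,000.00 + €46,800.0000 + €14,273.9923… = €451,073.99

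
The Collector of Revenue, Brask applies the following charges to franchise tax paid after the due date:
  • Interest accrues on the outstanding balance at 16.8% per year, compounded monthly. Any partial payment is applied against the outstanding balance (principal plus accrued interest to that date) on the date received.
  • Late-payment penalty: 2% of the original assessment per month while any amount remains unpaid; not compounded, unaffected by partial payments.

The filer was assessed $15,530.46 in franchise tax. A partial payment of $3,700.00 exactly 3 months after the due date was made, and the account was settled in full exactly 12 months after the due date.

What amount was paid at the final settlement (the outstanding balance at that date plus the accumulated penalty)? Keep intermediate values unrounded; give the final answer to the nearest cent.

Monthly rate = 16.8% ÷ 12 = 1.4%
Balance at month 3: $15,530.4600 × (1 + 0.014)^3 = $16,191.9138…
After $3,700.00 payment: $16,191.9138… − $3,700.00 = $12,491.9138…
Balance at month 12: $12,491.9138… × (1 + 0.014)^9 = $14,156.9786…
Penalty: 12 × 2% × $15,530.46 = $3,727.31…
Final settlement = outstanding balance + penalty = $14,156.9786… + $3,727.31… = $17,884.29

$17,884.29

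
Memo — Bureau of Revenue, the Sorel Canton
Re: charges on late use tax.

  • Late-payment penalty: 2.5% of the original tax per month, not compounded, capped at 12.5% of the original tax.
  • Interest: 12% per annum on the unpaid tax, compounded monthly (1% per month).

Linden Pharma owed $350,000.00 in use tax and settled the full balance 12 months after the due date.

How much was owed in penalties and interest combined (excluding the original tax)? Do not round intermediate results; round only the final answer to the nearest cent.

$88,138.76

Penalty (uncapped): 12 × 2.5% × $350,000.00 = $105,000.00; cap = 12.5% × $350,000.00 = $43,750.00 → penalty = $43,750.00
Interest: $350,000.00 × ((1 + 0.01)^12 − 1) = $350,000.00 × 0.1268250… = $44,388.7605…
Penalties + interest = $43,750.0000 + $44,388.7605… = $88,138.76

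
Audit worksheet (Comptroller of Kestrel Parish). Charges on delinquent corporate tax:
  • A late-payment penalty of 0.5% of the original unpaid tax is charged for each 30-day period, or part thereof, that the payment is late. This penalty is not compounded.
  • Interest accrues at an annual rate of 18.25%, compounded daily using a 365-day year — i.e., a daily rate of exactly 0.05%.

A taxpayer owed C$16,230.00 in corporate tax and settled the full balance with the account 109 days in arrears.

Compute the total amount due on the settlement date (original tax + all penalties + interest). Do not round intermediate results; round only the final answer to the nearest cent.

Penalty periods: ⌈109/30⌉ = 4; penalty = 4 × 0.5% × C$16,230.00 = C$324.60
Interest: C$16,230.00 × ((1 + 0.0005)^109 − 1) = C$16,230.00 × 0.05599809… = C$908.8491…
Total = C$16,230.00 + C$324.6000 + C$908.8491… = C$17,463.45

C$17,463.45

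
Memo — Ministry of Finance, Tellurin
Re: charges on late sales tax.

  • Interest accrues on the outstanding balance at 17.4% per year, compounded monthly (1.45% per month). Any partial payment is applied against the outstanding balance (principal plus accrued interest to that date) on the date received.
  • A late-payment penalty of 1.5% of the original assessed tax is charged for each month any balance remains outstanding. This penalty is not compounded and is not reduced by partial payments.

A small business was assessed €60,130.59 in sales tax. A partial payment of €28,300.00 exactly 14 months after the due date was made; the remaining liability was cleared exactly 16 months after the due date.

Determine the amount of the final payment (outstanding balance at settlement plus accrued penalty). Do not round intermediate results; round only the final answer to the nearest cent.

Balance at month 14: €60,130.5900 × (1 + 0.0145)^14 = €73,557.0298…
After €28,300.00 payment: €73,557.0298… − €28,300.00 = €45,257.0298…
Balance at month 16: €45,257.0298… × (1 + 0.0145)^2 = €46,578.9990…
Penalty: 16 × 1.5% × €60,130.59 = €14,431.34…
Final settlement = outstanding balance + penalty = €46,578.9990… + €14,431.34… = €61,010.34

€61,010.34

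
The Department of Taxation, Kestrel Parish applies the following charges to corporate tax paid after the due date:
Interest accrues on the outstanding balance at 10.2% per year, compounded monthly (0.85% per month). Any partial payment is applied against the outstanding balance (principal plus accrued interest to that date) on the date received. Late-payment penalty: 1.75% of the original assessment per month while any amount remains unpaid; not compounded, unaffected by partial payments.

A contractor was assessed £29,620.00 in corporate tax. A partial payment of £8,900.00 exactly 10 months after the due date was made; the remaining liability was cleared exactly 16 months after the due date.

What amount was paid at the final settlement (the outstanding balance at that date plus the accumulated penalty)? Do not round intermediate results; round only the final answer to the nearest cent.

Balance at month 10: £29,620.0000 × (1 + 0.0085)^10 = £32,236.2177…
After £8,900.00 payment: £32,236.2177… − £8,900.00 = £23,336.2177…
Balance at month 16: £23,336.2177… × (1 + 0.0085)^6 = £24,551.9439…
Penalty: 16 × 1.75% × £29,620.00 = £8,293.60
Final settlement = outstanding balance + penalty = £24,551.9439… + £8,293.60 = £32,845.54

£32,845.54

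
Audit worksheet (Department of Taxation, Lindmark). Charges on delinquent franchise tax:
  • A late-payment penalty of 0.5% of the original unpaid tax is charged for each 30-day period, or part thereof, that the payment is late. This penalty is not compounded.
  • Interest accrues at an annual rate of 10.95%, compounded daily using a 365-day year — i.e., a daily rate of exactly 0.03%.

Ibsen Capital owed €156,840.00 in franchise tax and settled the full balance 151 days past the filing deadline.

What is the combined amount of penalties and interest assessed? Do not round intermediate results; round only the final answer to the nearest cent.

Penalty periods: ⌈151/30⌉ = 6; penalty = 6 × 0.5% × €156,840.00 = €4,705.20
Interest: €156,840.00 × ((1 + 0.0003)^151 − 1) = €156,840.00 × 0.04633461… = €7,267.1197…
Penalties + interest = €4,705.2000 + €7,267.1197… = €11,972.32

€11,972.32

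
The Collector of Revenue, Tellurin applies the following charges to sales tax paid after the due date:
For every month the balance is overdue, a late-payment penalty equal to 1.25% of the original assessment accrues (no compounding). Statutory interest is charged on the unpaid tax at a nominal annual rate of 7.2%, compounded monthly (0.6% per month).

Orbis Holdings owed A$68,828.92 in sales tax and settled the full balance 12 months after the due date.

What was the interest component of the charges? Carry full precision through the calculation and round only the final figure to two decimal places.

A$5,122.54

Interest: A$68,828.92 × ((1 + 0.006)^12 − 1) = A$68,828.92 × 0.0744242… = A$5,122.5351…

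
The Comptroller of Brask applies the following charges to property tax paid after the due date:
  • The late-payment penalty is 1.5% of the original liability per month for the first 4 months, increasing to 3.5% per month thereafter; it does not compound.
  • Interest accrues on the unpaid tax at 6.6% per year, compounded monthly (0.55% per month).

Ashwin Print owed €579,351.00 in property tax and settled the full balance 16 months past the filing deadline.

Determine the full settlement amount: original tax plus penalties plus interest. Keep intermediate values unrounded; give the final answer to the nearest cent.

€910,580.37

Penalty, months 1–4: 4 × 1.5% × €579,351.00 = €34,761.06
Penalty, months 5–16: 12 × 3.5% × €579,351.00 = €243,327.42
Interest: €579,351.00 × ((1 + 0.0055)^16 − 1) = €579,351.00 × 0.0917249… = €53,140.8880…
Total = €579,351.00 + €278,088.4800 + €53,140.8880… = €910,580.37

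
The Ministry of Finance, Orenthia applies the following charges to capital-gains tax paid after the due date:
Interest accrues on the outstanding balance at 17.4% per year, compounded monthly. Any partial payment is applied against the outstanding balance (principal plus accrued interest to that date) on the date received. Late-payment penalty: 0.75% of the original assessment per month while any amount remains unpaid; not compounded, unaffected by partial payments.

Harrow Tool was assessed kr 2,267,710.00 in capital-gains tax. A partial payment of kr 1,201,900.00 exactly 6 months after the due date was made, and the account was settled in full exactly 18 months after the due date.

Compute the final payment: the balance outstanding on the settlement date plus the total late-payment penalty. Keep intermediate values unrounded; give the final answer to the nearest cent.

Monthly rate = 17.4% ÷ 12 = 1.45%
Balance at month 6: kr 2,267,710.0000 × (1 + 0.0145)^6 = kr 2,472,292.3408…
After kr 1,201,900.00 payment: kr 2,472,292.3408… − kr 1,201,900.00 = kr 1,270,392.3408…
Balance at month 18: kr 1,270,392.3408… × (1 + 0.0145)^12 = kr 1,509,949.7104…
Penalty: 18 × 0.75% × kr 2,267,710.00 = kr 306,140.85
Final settlement = outstanding balance + penalty = kr 1,509,949.7104… + kr 306,140.85 = kr 1,816,090.56

kr 1,816,090.56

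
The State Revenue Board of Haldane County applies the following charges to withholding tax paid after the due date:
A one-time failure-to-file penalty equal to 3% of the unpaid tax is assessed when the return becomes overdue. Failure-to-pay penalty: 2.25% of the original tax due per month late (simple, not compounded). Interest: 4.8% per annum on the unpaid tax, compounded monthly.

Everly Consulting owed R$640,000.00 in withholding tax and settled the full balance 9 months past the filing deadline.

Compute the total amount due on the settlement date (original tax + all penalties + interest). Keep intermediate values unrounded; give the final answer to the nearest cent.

R$812,212.10

Failure-to-file penalty: 3% × R$640,000.00 = R$19,200.00
Failure-to-pay penalty: 9 × 2.25% × R$640,000.00 = R$129,600.00
Interest (4.8%/yr ÷ 12 = 0.4%/month): R$640,000.00 × ((1 + 0.004)^9 − 1) = R$23,412.1014…
Total = R$640,000.00 + R$148,800.0000 + R$23,412.1014… = R$812,212.10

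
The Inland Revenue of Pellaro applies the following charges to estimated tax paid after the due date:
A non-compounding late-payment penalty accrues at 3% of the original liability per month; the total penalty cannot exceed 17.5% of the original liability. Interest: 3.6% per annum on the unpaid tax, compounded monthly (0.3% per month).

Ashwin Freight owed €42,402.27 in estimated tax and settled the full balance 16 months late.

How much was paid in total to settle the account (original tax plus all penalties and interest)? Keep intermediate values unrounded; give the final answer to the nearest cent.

€51,904.42

Penalty (uncapped): 16 × 3% × €42,402.27 = €20,353.09…; cap = 17.5% × €42,402.27 = €7,420.40… → penalty = €7,420.40…
Interest: €42,402.27 × ((1 + 0.003)^16 − 1) = €42,402.27 × 0.0490953… = €2,081.7508…
Total = €42,402.27 + €7,420.3973… + €2,081.7508… = €51,904.42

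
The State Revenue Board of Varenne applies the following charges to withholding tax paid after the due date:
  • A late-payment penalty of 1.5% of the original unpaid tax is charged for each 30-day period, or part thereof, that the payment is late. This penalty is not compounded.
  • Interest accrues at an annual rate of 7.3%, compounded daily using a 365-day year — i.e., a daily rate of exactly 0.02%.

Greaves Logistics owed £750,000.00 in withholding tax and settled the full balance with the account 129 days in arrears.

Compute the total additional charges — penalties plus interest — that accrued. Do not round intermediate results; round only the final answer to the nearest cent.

£75,849.79

Penalty periods: ⌈129/30⌉ = 5; penalty = 5 × 1.5% × £750,000.00 = £56,250.00
Interest: £750,000.00 × ((1 + 0.0002)^129 − 1) = £750,000.00 × 0.02613305… = £19,599.7903…
Penalties + interest = £56,250.0000 + £19,599.7903… = £75,849.79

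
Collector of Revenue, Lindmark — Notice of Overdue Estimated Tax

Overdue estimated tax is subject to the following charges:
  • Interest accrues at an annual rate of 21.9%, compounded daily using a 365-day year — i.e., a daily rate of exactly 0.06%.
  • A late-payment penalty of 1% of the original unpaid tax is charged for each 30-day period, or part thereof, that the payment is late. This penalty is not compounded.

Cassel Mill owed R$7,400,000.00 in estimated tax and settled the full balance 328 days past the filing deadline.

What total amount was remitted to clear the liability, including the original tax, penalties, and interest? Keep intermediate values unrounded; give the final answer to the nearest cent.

Penalty periods: ⌈328/30⌉ = 11; penalty = 11 × 1% × R$7,400,000.00 = R$814,000.00
Interest: R$7,400,000.00 × ((1 + 0.0006)^328 − 1) = R$7,400,000.00 × 0.21742867… = R$1,608,972.1275…
Total = R$7,400,000.00 + R$814,000.0000 + R$1,608,972.1275… = R$9,822,972.13

R$9,822,972.13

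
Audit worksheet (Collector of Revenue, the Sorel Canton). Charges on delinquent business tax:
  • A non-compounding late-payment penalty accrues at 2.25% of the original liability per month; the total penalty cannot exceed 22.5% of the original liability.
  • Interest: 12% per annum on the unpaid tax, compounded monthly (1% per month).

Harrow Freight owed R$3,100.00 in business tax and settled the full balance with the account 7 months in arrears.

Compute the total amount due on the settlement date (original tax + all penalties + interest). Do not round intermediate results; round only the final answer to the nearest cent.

Penalty: 7 × 2.25% × R$3,100.00 = R$488.25 (below the 22.5% cap of R$697.50)
Interest: R$3,100.00 × ((1 + 0.01)^7 − 1) = R$3,100.00 × 0.0721354… = R$223.6196…
Total = R$3,100.00 + R$488.2500 + R$223.6196… = R$3,811.87

R$3,811.87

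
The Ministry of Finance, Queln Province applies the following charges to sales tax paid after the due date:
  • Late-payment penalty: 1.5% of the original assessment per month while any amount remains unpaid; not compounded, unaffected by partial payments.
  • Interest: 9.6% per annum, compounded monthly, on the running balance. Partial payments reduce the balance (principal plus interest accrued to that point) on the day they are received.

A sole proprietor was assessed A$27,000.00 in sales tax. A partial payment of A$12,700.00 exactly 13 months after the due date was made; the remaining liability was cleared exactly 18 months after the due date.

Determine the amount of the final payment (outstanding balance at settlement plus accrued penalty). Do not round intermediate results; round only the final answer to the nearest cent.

A$25,237.82

Monthly rate = 9.6% ÷ 12 = 0.8%
Balance at month 13: A$27,000.0000 × (1 + 0.008)^13 = A$29,946.8179…
After A$12,700.00 payment: A$29,946.8179… − A$12,700.00 = A$17,246.8179…
Balance at month 18: A$17,246.8179… × (1 + 0.008)^5 = A$17,947.8172…
Penalty: 18 × 1.5% × A$27,000.00 = A$7,290.00
Final settlement = outstanding balance + penalty = A$17,947.8172… + A$7,290.00 = A$25,237.82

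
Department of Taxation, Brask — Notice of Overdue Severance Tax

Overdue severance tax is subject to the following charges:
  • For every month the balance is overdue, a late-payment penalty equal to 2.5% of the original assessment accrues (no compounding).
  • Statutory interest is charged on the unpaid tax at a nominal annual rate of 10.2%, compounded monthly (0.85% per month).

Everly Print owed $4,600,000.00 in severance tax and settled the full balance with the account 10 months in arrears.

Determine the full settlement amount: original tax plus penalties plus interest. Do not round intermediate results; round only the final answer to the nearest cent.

Late-payment penalty = 2.5% × $4,600,000.00 × 10 mo = $1,150,000.00
Interest: $4,600,000.00 × ((1 + 0.0085)^10 − 1) = $4,600,000.00 × 0.0883261… = $406,299.8414…
Total = $4,600,000.00 + $1,150,000.0000 + $406,299.8414… = $6,156,299.84

$6,156,299.84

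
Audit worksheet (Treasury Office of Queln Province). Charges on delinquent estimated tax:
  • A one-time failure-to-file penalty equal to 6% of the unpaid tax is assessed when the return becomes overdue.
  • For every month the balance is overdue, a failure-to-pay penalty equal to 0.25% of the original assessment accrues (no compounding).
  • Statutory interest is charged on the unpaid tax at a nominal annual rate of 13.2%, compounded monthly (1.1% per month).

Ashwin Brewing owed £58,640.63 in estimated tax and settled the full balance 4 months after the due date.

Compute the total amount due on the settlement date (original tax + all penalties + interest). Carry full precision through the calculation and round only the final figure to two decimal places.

Failure-to-file penalty: 6% × £58,640.63 = £3,518.44…
Failure-to-pay penalty: 4 × 0.25% × £58,640.63 = £586.41…
Interest: £58,640.63 × ((1 + 0.011)^4 − 1) = £58,640.63 × 0.0447313… = £2,623.0739…
Total = £58,640.63 + £4,104.8441 + £2,623.0739… = £65,368.55

£65,368.55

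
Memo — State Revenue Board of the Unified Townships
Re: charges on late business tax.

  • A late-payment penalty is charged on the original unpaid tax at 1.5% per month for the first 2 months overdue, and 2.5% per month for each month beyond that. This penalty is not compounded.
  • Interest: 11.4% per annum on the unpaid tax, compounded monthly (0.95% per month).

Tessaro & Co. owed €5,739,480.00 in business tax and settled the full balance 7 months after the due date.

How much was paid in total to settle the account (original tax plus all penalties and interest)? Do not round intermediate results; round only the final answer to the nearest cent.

Penalty, months 1–2: 2 × 1.5% × €5,739,480.00 = €172,184.40
Penalty, months 3–7: 5 × 2.5% × €5,739,480.00 = €717,435.00
Interest: €5,739,480.00 × ((1 + 0.0095)^7 − 1) = €5,739,480.00 × 0.0684255… = €392,727.0461…
Total = €5,739,480.00 + €889,619.4000 + €392,727.0461… = €7,021,826.45

€7,021,826.45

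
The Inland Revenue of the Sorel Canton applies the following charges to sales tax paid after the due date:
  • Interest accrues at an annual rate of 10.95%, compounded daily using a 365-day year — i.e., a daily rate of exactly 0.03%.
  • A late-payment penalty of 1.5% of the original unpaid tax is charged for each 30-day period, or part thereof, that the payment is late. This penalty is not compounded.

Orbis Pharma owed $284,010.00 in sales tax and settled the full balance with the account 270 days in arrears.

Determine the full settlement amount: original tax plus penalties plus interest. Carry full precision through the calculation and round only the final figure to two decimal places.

Penalty periods: ⌈270/30⌉ = 9; penalty = 9 × 1.5% × $284,010.00 = $38,341.35
Interest: $284,010.00 × ((1 + 0.0003)^270 − 1) = $284,010.00 × 0.08435772… = $23,958.4372…
Total = $284,010.00 + $38,341.3500 + $23,958.4372… = $346,309.79

$346,309.79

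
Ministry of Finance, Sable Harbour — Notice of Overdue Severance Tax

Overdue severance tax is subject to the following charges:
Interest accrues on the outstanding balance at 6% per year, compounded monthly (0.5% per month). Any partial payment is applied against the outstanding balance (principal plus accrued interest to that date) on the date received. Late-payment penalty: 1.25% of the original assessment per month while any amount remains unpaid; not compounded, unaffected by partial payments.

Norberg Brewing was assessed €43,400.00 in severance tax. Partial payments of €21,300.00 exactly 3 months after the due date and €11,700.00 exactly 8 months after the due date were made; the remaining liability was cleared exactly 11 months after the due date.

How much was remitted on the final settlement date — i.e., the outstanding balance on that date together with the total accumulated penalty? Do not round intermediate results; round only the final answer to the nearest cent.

Balance at month 3: €43,400.0000 × (1 + 0.005)^3 = €44,054.2604…
After €21,300.00 payment: €44,054.2604… − €21,300.00 = €22,754.2604…
Balance at month 8: €22,754.2604… × (1 + 0.005)^5 = €23,328.8340…
After €11,700.00 payment: €23,328.8340… − €11,700.00 = €11,628.8340…
Balance at month 11: €11,628.8340… × (1 + 0.005)^3 = €11,804.1401…
Penalty: 11 × 1.25% × €43,400.00 = €5,967.50
Final settlement = outstanding balance + penalty = €11,804.1401… + €5,967.50 = €17,771.64

€17,771.64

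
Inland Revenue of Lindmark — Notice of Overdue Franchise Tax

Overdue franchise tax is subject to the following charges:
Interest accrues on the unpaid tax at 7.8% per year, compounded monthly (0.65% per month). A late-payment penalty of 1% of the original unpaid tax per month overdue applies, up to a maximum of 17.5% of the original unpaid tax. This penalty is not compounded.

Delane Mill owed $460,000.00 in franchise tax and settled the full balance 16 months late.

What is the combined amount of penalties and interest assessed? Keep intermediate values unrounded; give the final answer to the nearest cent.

$123,844.46

Penalty: 16 × 1% × $460,000.00 = $73,600.00 (below the 17.5% cap of $80,500.00)
Interest: $460,000.00 × ((1 + 0.0065)^16 − 1) = $460,000.00 × 0.1092271… = $50,244.4614…
Penalties + interest = $73,600.0000 + $50,244.4614… = $123,844.46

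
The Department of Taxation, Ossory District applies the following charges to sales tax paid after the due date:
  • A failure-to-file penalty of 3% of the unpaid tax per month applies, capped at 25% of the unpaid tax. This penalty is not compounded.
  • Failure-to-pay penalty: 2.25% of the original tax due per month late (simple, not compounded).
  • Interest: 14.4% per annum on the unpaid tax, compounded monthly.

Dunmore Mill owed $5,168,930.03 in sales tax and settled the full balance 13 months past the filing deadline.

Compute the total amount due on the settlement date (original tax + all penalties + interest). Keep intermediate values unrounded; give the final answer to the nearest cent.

$8,840,117.92

Failure-to-file: 13 × 3% × $5,168,930.03 = $2,015,882.71…, capped at 25% × $5,168,930.03 = $1,292,232.51…
Failure-to-pay penalty = 2.25% × $5,168,930.03 × 13 mo = $1,511,912.03…
Interest (14.4%/yr ÷ 12 = 1.2%/month): $5,168,930.03 × ((1 + 0.012)^13 − 1) = $867,043.3513…
Total = $5,168,930.03 + $2,804,144.5413… + $867,043.3513… = $8,840,117.92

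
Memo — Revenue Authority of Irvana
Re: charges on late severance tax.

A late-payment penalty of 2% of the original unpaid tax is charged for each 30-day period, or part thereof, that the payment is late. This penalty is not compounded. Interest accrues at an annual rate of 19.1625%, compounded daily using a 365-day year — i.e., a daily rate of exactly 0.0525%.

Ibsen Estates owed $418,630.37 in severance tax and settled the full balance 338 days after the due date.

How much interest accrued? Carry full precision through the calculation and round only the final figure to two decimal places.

$81,261.49

Interest: $418,630.37 × ((1 + 0.000525)^338 − 1) = $418,630.37 × 0.19411274… = $81,261.4897…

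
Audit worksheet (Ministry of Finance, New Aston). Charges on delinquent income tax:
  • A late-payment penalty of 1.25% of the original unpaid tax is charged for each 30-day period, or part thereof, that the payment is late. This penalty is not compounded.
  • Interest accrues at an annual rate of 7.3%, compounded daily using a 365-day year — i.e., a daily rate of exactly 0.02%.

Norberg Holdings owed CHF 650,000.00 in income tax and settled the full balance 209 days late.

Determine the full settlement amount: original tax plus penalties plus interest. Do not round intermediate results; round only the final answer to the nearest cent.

CHF 734,618.02

Penalty periods: ⌈209/30⌉ = 7; penalty = 7 × 1.25% × CHF 650,000.00 = CHF 56,875.00
Interest: CHF 650,000.00 × ((1 + 0.0002)^209 − 1) = CHF 650,000.00 × 0.04268156… = CHF 27,743.0159…
Total = CHF 650,000.00 + CHF 56,875.0000 + CHF 27,743.0159… = CHF 734,618.02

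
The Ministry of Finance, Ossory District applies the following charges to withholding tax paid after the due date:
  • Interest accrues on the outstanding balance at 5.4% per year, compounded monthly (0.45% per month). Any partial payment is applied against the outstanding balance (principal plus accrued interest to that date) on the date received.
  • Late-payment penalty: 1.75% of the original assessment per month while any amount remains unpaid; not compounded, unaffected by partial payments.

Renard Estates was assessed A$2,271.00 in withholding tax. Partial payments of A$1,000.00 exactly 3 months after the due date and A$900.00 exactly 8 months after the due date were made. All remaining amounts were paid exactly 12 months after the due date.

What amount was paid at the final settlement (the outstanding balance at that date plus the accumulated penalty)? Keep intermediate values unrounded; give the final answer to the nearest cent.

A$916.08

Balance at month 3: A$2,271.0000 × (1 + 0.0045)^3 = A$2,301.7967…
After A$1,000.00 payment: A$2,301.7967… − A$1,000.00 = A$1,301.7967…
Balance at month 8: A$1,301.7967… × (1 + 0.0045)^5 = A$1,331.3519…
After A$900.00 payment: A$1,331.3519… − A$900.00 = A$431.3519…
Balance at month 12: A$431.3519… × (1 + 0.0045)^4 = A$439.1688…
Penalty: 12 × 1.75% × A$2,271.00 = A$476.91
Final settlement = outstanding balance + penalty = A$439.1688… + A$476.91 = A$916.08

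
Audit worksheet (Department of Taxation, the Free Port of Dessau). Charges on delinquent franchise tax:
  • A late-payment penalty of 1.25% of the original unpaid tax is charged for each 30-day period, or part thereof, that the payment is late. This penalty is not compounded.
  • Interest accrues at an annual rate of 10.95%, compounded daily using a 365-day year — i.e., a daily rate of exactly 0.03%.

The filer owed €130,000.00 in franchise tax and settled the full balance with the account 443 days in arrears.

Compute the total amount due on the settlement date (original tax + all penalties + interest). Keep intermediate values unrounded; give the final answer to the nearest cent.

Penalty periods: ⌈443/30⌉ = 15; penalty = 15 × 1.25% × €130,000.00 = €24,375.00
Interest: €130,000.00 × ((1 + 0.0003)^443 − 1) = €130,000.00 × 0.14211302… = €18,474.6920…
Total = €130,000.00 + €24,375.0000 + €18,474.6920… = €172,849.69

€172,849.69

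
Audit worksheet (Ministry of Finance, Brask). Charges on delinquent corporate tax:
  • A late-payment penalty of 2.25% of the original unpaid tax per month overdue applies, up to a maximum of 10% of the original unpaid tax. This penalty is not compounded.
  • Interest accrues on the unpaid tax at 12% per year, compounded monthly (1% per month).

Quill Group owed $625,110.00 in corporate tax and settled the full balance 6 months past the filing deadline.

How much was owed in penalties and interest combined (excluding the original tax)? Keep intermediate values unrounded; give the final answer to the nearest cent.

$100,967.86

Penalty (uncapped): 6 × 2.25% × $625,110.00 = $84,389.85; cap = 10% × $625,110.00 = $62,511.00 → penalty = $62,511.00
Interest: $625,110.00 × ((1 + 0.01)^6 − 1) = $625,110.00 × 0.0615202… = $38,456.8613…
Penalties + interest = $62,511.0000 + $38,456.8613… = $100,967.86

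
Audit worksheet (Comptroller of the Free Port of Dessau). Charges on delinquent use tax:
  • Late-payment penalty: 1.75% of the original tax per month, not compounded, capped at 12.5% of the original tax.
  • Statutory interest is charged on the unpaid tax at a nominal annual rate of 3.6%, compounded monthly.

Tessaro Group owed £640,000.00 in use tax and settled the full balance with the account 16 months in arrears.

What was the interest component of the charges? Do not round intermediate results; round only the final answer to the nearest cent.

Interest (3.6%/yr ÷ 12 = 0.3%/month): £640,000.00 × ((1 + 0.003)^16 − 1) = £31,420.9718…

£31,420.97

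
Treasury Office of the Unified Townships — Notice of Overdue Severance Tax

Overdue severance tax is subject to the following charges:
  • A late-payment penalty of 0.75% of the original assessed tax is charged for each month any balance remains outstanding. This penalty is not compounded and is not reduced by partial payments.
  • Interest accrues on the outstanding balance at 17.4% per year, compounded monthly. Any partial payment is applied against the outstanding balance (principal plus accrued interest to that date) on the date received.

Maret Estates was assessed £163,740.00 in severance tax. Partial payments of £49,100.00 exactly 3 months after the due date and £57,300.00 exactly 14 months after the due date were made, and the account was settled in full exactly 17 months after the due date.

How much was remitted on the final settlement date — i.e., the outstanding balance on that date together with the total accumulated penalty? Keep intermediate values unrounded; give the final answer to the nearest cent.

£110,125.77

Monthly rate = 17.4% ÷ 12 = 1.45%
Balance at month 3: £163,740.0000 × (1 + 0.0145)^3 = £170,966.4682…
After £49,100.00 payment: £170,966.4682… − £49,100.00 = £121,866.4682…
Balance at month 14: £121,866.4682… × (1 + 0.0145)^11 = £142,776.5193…
After £57,300.00 payment: £142,776.5193… − £57,300.00 = £85,476.5193…
Balance at month 17: £85,476.5193… × (1 + 0.0145)^3 = £89,248.9227…
Penalty: 17 × 0.75% × £163,740.00 = £20,876.85
Final settlement = outstanding balance + penalty = £89,248.9227… + £20,876.85 = £110,125.77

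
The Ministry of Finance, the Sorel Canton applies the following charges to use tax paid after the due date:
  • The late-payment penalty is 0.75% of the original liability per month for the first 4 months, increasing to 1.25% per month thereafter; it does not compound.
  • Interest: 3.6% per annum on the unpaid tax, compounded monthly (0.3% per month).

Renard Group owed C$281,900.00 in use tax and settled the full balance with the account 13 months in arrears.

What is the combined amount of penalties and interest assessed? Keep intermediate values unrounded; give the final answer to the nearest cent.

C$51,364.94

Penalty, months 1–4: 4 × 0.75% × C$281,900.00 = C$8,457.00
Penalty, months 5–13: 9 × 1.25% × C$281,900.00 = C$31,713.75
Interest: C$281,900.00 × ((1 + 0.003)^13 − 1) = C$281,900.00 × 0.0397098… = C$11,194.1870…
Penalties + interest = C$40,170.7500 + C$11,194.1870… = C$51,364.94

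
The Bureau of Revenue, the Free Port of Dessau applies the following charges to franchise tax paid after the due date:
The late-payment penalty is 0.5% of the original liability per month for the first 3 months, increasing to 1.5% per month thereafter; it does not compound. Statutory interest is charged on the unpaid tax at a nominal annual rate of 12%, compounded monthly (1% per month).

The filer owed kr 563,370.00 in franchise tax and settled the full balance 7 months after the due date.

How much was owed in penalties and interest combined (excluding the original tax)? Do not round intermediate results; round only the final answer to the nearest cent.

Penalty, months 1–3: 3 × 0.5% × kr 563,370.00 = kr 8,450.55
Penalty, months 4–7: 4 × 1.5% × kr 563,370.00 = kr 33,802.20
Interest: kr 563,370.00 × ((1 + 0.01)^7 − 1) = kr 563,370.00 × 0.0721354… = kr 40,638.8933…
Penalties + interest = kr 42,252.7500 + kr 40,638.8933… = kr 82,891.64

kr 82,891.64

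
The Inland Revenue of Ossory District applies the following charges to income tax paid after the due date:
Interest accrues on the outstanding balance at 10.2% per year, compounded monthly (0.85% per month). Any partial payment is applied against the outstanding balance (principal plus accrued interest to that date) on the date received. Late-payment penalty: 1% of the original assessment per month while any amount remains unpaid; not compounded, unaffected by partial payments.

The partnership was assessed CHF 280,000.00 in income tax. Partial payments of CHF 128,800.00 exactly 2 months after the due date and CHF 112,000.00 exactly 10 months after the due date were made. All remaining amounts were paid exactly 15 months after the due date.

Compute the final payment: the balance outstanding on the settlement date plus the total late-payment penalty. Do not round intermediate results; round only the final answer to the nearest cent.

CHF 99,281.45

Balance at month 2: CHF 280,000.0000 × (1 + 0.0085)^2 = CHF 284,780.2300
After CHF 128,800.00 payment: CHF 284,780.2300 − CHF 128,800.00 = CHF 155,980.2300
Balance at month 10: CHF 155,980.2300 × (1 + 0.0085)^8 = CHF 166,907.8553…
After CHF 112,000.00 payment: CHF 166,907.8553… − CHF 112,000.00 = CHF 54,907.8553…
Balance at month 15: CHF 54,907.8553… × (1 + 0.0085)^5 = CHF 57,281.4488…
Penalty: 15 × 1% × CHF 280,000.00 = CHF 42,000.00
Final settlement = outstanding balance + penalty = CHF 57,281.4488… + CHF 42,000.00 = CHF 99,281.45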